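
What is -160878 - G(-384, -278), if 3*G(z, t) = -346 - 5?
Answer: -160761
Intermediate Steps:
G(z, t) = -117 (G(z, t) = (-346 - 5)/3 = (⅓)*(-351) = -117)
-160878 - G(-384, -278) = -160878 - 1*(-117) = -160878 + 117 = -160761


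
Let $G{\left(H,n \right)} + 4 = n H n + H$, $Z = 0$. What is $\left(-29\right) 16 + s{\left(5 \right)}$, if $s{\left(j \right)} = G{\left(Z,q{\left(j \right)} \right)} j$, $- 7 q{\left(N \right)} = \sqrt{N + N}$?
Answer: $-484$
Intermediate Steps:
$q{\left(N \right)} = - \frac{\sqrt{2} \sqrt{N}}{7}$ ($q{\left(N \right)} = - \frac{\sqrt{N + N}}{7} = - \frac{\sqrt{2 N}}{7} = - \frac{\sqrt{2} \sqrt{N}}{7}$)
$G{\left(H,n \right)} = -4 + H + H n^{2}$ ($G{\left(H,n \right)} = -4 + \left(n H n + H\right) = -4 + \left(H n n + H\right) = -4 + \left(H n^{2} + H\right) = -4 + \left(H + H n^{2}\right) = -4 + H + H n^{2}$)
$s{\left(j \right)} = - 4 j$ ($s{\left(j \right)} = \left(-4 + 0 + 0 \left(- \frac{\sqrt{2} \sqrt{j}}{7}\right)^{2}\right) j = \left(-4 + 0 + 0 \frac{2 j}{49}\right) j = \left(-4 + 0 + 0\right) j = - 4 j$)
$\left(-29\right) 16 + s{\left(5 \right)} = \left(-29\right) 16 - 20 = -464 - 20 = -484$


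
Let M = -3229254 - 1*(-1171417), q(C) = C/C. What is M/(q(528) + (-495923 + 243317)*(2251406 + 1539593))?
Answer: 2057837/957629093393 ≈ 2.1489e-6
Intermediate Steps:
q(C) = 1
M = -2057837 (M = -3229254 + 1171417 = -2057837)
M/(q(528) + (-495923 + 243317)*(2251406 + 1539593)) = -2057837/(1 + (-495923 + 243317)*(2251406 + 1539593)) = -2057837/(1 - 252606*3790999) = -2057837/(1 - 957629093394) = -2057837/(-957629093393) = -2057837*(-1/957629093393) = 2057837/957629093393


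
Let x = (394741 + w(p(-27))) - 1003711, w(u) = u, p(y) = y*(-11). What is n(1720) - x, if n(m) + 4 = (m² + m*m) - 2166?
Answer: 6523303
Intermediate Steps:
p(y) = -11*y
n(m) = -2170 + 2*m² (n(m) = -4 + ((m² + m*m) - 2166) = -4 + ((m² + m²) - 2166) = -4 + (2*m² - 2166) = -4 + (-2166 + 2*m²) = -2170 + 2*m²)
x = -608673 (x = (394741 - 11*(-27)) - 1003711 = (394741 + 297) - 1003711 = 395038 - 1003711 = -608673)
n(1720) - x = (-2170 + 2*1720²) - 1*(-608673) = (-2170 + 2*2958400) + 608673 = (-2170 + 5916800) + 608673 = 5914630 + 608673 = 6523303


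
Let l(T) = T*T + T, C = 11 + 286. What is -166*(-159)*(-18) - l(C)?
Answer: -563598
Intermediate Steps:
C = 297
l(T) = T + T² (l(T) = T² + T = T + T²)
-166*(-159)*(-18) - l(C) = -166*(-159)*(-18) - 297*(1 + 297) = 26394*(-18) - 297*298 = -475092 - 1*88506 = -475092 - 88506 = -563598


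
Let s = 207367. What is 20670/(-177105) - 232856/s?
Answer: -3035082518/2448382169 ≈ -1.2396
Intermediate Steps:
20670/(-177105) - 232856/s = 20670/(-177105) - 232856/207367 = 20670*(-1/177105) - 232856*1/207367 = -1378/11807 - 232856/207367 = -3035082518/2448382169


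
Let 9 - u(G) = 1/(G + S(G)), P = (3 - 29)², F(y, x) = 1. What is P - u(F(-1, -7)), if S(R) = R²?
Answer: 1335/2 ≈ 667.50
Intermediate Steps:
P = 676 (P = (-26)² = 676)
u(G) = 9 - 1/(G + G²)
P - u(F(-1, -7)) = 676 - (-1 + 9*1 + 9*1²)/(1*(1 + 1)) = 676 - (-1 + 9 + 9*1)/2 = 676 - (-1 + 9 + 9)/2 = 676 - 17/2 = 1335/2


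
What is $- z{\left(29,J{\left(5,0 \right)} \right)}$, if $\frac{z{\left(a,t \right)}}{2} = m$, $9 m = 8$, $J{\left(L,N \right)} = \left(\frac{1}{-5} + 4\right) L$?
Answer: $- \frac{16}{9} \approx -1.7778$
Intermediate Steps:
$J{\left(L,N \right)} = \frac{19 L}{5}$ ($J{\left(L,N \right)} = \left(- \frac{1}{5} + 4\right) L = \frac{19 L}{5}$)
$m = \frac{8}{9}$ ($m = \frac{1}{9} \cdot 8 = \frac{8}{9} \approx 0.88889$)
$z{\left(a,t \right)} = \frac{16}{9}$ ($z{\left(a,t \right)} = 2 \cdot \frac{8}{9} = \frac{16}{9}$)
$- z{\left(29,J{\left(5,0 \right)} \right)} = \left(-1\right) \frac{16}{9} = - \frac{16}{9}$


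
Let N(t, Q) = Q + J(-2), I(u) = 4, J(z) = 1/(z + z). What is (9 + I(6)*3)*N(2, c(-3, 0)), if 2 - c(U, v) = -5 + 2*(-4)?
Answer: 1239/4 ≈ 309.75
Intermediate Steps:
J(z) = 1/(2*z)
c(U, v) = 15 (c(U, v) = 2 - (-5 + 2*(-4)) = 2 - (-5 - 8) = 2 - 1*(-13) = 2 + 13 = 15)
N(t, Q) = -1/4 + Q (N(t, Q) = Q + (1/2)/(-2) = Q + (1/2)*(-1/2) = Q - 1/4 = -1/4 + Q)
(9 + I(6)*3)*N(2, c(-3, 0)) = (9 + 4*3)*(-1/4 + 15) = (9 + 12)*(59/4) = 21*(59/4) = 1239/4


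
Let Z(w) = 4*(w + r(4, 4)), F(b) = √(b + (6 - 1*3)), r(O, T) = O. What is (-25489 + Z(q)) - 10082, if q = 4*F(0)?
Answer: -35555 + 16*√3 ≈ -35527.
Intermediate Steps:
F(b) = √(3 + b) (F(b) = √(b + (6 - 3)) = √(b + 3) = √(3 + b))
q = 4*√3 (q = 4*√(3 + 0) = 4*√3 ≈ 6.9282)
Z(w) = 16 + 4*w (Z(w) = 4*(w + 4) = 4*(4 + w) = 16 + 4*w)
(-25489 + Z(q)) - 10082 = (-25489 + (16 + 4*(4*√3))) - 10082 = (-25489 + (16 + 16*√3)) - 10082 = (-25473 + 16*√3) - 10082 = -35555 + 16*√3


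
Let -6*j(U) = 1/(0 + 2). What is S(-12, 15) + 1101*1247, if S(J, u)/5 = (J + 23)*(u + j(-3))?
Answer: 16485209/12 ≈ 1.3738e+6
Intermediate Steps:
j(U) = -1/12 (j(U) = -1/(6*(0 + 2)) = -1/6/2 = -1/6*1/2 = -1/12)
S(J, u) = 5*(23 + J)*(-1/12 + u) (S(J, u) = 5*((J + 23)*(u - 1/12)) = 5*((23 + J)*(-1/12 + u)) = 5*(23 + J)*(-1/12 + u))
S(-12, 15) + 1101*1247 = (-115/12 + 115*15 - 5/12*(-12) + 5*(-12)*15) + 1101*1247 = (-115/12 + 1725 + 5 - 900) + 1372947 = 9845/12 + 1372947 = 16485209/12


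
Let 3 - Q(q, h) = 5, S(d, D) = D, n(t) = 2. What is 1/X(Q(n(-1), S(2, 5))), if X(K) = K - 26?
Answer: -1/28 ≈ -0.035714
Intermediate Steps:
Q(q, h) = -2 (Q(q, h) = 3 - 1*5 = 3 - 5 = -2)
X(K) = -26 + K
1/X(Q(n(-1), S(2, 5))) = 1/(-26 - 2) = 1/(-28) = -1/28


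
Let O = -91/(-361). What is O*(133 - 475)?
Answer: -1638/19 ≈ -86.211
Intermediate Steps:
O = 91/361 (O = -91*(-1/361) = 91/361 ≈ 0.25208)
O*(133 - 475) = 91*(133 - 475)/361 = (91/361)*(-342) = -1638/19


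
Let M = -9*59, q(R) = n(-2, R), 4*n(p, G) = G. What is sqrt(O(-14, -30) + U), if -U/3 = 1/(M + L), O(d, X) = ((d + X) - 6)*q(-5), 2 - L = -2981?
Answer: sqrt(93940411)/1226 ≈ 7.9056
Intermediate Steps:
L = 2983 (L = 2 - 1*(-2981) = 2 + 2981 = 2983)
n(p, G) = G/4
q(R) = R/4
M = -531
O(d, X) = 15/2 - 5*X/4 - 5*d/4 (O(d, X) = ((d + X) - 6)*((1/4)*(-5)) = ((X + d) - 6)*(-5/4) = (-6 + X + d)*(-5/4) = 15/2 - 5*X/4 - 5*d/4)
U = -3/2452 (U = -3/(-531 + 2983) = -3/2452 ≈ -0.0012235)
sqrt(O(-14, -30) + U) = sqrt((15/2 - 5/4*(-30) - 5/4*(-14)) - 3/2452) = sqrt((15/2 + 75/2 + 35/2) - 3/2452) = sqrt(125/2 - 3/2452) = sqrt(153247/2452) = sqrt(93940411)/1226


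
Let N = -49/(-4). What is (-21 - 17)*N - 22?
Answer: -975/2 ≈ -487.50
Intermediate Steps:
N = 49/4 (N = -49*(-1/4) = 49/4 ≈ 12.250)
(-21 - 17)*N - 22 = (-21 - 17)*(49/4) - 22 = -38*49/4 - 22 = -931/2 - 22 = -975/2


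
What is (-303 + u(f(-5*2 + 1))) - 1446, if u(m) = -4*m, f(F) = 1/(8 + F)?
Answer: -1745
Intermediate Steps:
(-303 + u(f(-5*2 + 1))) - 1446 = (-303 - 4/(8 + (-5*2 + 1))) - 1446 = (-303 - 4/(8 + (-10 + 1))) - 1446 = (-303 - 4/(8 - 9)) - 1446 = (-303 - 4/(-1)) - 1446 = (-303 - 4*(-1)) - 1446 = (-303 + 4) - 1446 = -299 - 1446 = -1745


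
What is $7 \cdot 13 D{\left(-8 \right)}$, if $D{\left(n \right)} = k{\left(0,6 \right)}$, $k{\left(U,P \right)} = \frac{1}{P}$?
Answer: $\frac{91}{6} \approx 15.167$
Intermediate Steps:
$D{\left(n \right)} = \frac{1}{6}$
$7 \cdot 13 D{\left(-8 \right)} = 7 \cdot 13 \cdot \frac{1}{6} = 91 \cdot \frac{1}{6} = \frac{91}{6}$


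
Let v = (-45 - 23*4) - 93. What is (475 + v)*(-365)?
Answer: -89425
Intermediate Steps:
v = -230 (v = (-45 - 92) - 93 = -137 - 93 = -230)
(475 + v)*(-365) = (475 - 230)*(-365) = 245*(-365) = -89425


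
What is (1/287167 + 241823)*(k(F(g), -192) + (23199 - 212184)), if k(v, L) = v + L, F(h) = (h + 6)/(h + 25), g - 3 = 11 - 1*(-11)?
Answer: -328427152703456499/7179175 ≈ -4.5747e+10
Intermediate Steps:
g = 25 (g = 3 + (11 - 1*(-11)) = 3 + (11 + 11) = 3 + 22 = 25)
F(h) = (6 + h)/(25 + h)
k(v, L) = L + v
(1/287167 + 241823)*(k(F(g), -192) + (23199 - 212184)) = (1/287167 + 241823)*((-192 + (6 + 25)/(25 + 25)) + (23199 - 212184)) = (1/287167 + 241823)*((-192 + 31/50) - 188985) = 69443585442*((-192 + (1/50)*31) - 188985)/287167 = 69443585442*((-192 + 31/50) - 188985)/287167 = 69443585442*(-9569/50 - 188985)/287167 = (69443585442/287167)*(-9458819/50) = -328427152703456499/7179175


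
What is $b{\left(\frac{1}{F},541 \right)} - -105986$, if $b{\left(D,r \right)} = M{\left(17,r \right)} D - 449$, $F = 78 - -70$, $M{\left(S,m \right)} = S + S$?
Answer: $\frac{7809755}{74} \approx 1.0554 \cdot 10^{5}$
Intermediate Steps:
$M{\left(S,m \right)} = 2 S$
$F = 148$ ($F = 78 + 70 = 148$)
$b{\left(D,r \right)} = -449 + 34 D$ ($b{\left(D,r \right)} = 2 \cdot 17 D - 449 = 34 D - 449 = -449 + 34 D$)
$b{\left(\frac{1}{F},541 \right)} - -105986 = \left(-449 + \frac{34}{148}\right) - -105986 = \left(-449 + 34 \cdot \frac{1}{148}\right) + 105986 = \left(-449 + \frac{17}{74}\right) + 105986 = - \frac{33209}{74} + 105986 = \frac{7809755}{74}$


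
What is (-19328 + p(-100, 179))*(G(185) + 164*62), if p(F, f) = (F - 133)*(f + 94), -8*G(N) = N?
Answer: -6731083983/8 ≈ -8.4139e+8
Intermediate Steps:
G(N) = -N/8
p(F, f) = (-133 + F)*(94 + f)
(-19328 + p(-100, 179))*(G(185) + 164*62) = (-19328 + (-12502 - 133*179 + 94*(-100) - 100*179))*(-⅛*185 + 164*62) = (-19328 + (-12502 - 23807 - 9400 - 17900))*(-185/8 + 10168) = (-19328 - 63609)*(81159/8) = -82937*81159/8 = -6731083983/8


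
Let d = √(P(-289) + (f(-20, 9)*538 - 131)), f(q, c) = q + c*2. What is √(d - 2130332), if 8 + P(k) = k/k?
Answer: √(-2130332 + I*√1214) ≈ 0.01 + 1459.6*I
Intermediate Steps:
f(q, c) = q + 2*c
P(k) = -7 (P(k) = -8 + k/k = -8 + 1 = -7)
d = I*√1214 (d = √(-7 + ((-20 + 2*9)*538 - 131)) = √(-7 + ((-20 + 18)*538 - 131)) = √(-7 + (-2*538 - 131)) = √(-7 + (-1076 - 131)) = √(-7 - 1207) = √(-1214) = I*√1214 ≈ 34.843*I)
√(d - 2130332) = √(I*√1214 - 2130332) = √(-2130332 + I*√1214)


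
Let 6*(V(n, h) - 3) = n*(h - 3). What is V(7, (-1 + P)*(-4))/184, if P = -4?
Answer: 137/1104 ≈ 0.12409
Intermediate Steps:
V(n, h) = 3 + n*(-3 + h)/6 (V(n, h) = 3 + (n*(h - 3))/6 = 3 + (n*(-3 + h))/6 = 3 + n*(-3 + h)/6)
V(7, (-1 + P)*(-4))/184 = (3 - ½*7 + (⅙)*((-1 - 4)*(-4))*7)/184 = (3 - 7/2 + (⅙)*(-5*(-4))*7)/184 = (3 - 7/2 + (⅙)*20*7)/184 = (3 - 7/2 + 70/3)/184 = (1/184)*(137/6) = 137/1104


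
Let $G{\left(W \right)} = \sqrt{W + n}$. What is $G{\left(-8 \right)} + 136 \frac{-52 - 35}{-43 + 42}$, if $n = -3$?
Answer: $11832 + i \sqrt{11} \approx 11832.0 + 3.3166 i$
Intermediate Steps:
$G{\left(W \right)} = \sqrt{-3 + W}$ ($G{\left(W \right)} = \sqrt{W - 3} = \sqrt{-3 + W}$)
$G{\left(-8 \right)} + 136 \frac{-52 - 35}{-43 + 42} = \sqrt{-3 - 8} + 136 \frac{-52 - 35}{-43 + 42} = \sqrt{-11} + 136 \left(- \frac{87}{-1}\right) = i \sqrt{11} + 136 \left(\left(-87\right) \left(-1\right)\right) = i \sqrt{11} + 136 \cdot 87 = i \sqrt{11} + 11832 = 11832 + i \sqrt{11}$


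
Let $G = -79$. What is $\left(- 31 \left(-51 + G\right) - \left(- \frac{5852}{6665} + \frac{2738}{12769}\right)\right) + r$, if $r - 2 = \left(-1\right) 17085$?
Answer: $- \frac{1110824114987}{85105385} \approx -13052.0$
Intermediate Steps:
$r = -17083$ ($r = 2 - 17085 = -17083$)
$\left(- 31 \left(-51 + G\right) - \left(- \frac{5852}{6665} + \frac{2738}{12769}\right)\right) + r = \left(- 31 \left(-51 - 79\right) - \left(- \frac{5852}{6665} + \frac{2738}{12769}\right)\right) - 17083 = \left(\left(-31\right) \left(-130\right) - - \frac{56475418}{85105385}\right) - 17083 = \left(4030 + \left(- \frac{2738}{12769} + \frac{5852}{6665}\right)\right) - 17083 = \left(4030 + \frac{56475418}{85105385}\right) - 17083 = \frac{343031176968}{85105385} - 17083 = - \frac{1110824114987}{85105385}$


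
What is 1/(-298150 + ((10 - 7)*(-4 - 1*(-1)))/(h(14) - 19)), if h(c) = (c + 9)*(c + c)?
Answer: -625/186343759 ≈ -3.3540e-6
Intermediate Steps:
h(c) = 2*c*(9 + c) (h(c) = (9 + c)*(2*c) = 2*c*(9 + c))
1/(-298150 + ((10 - 7)*(-4 - 1*(-1)))/(h(14) - 19)) = 1/(-298150 + ((10 - 7)*(-4 - 1*(-1)))/(2*14*(9 + 14) - 19)) = 1/(-298150 + (3*(-4 + 1))/(2*14*23 - 19)) = 1/(-298150 + (3*(-3))/(644 - 19)) = 1/(-298150 - 9/625) = 1/(-186343759/625) = -625/186343759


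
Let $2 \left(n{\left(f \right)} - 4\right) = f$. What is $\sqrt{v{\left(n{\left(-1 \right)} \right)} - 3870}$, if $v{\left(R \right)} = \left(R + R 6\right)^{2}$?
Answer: $\frac{i \sqrt{13079}}{2} \approx 57.182 i$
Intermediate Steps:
$n{\left(f \right)} = 4 + \frac{f}{2}$
$v{\left(R \right)} = 49 R^{2}$ ($v{\left(R \right)} = \left(R + 6 R\right)^{2} = \left(7 R\right)^{2} = 49 R^{2}$)
$\sqrt{v{\left(n{\left(-1 \right)} \right)} - 3870} = \sqrt{49 \left(4 + \frac{1}{2} \left(-1\right)\right)^{2} - 3870} = \sqrt{49 \left(4 - \frac{1}{2}\right)^{2} - 3870} = \sqrt{49 \left(\frac{7}{2}\right)^{2} - 3870} = \sqrt{49 \cdot \frac{49}{4} - 3870} = \sqrt{\frac{2401}{4} - 3870} = \sqrt{- \frac{13079}{4}} = \frac{i \sqrt{13079}}{2}$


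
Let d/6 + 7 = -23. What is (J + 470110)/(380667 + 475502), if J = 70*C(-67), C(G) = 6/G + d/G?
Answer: 31509550/57363323 ≈ 0.54930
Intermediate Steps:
d = -180 (d = -42 + 6*(-23) = -42 - 138 = -180)
C(G) = -174/G (C(G) = 6/G - 180/G = -174/G)
J = 12180/67 (J = 70*(-174/(-67)) = 70*(-174*(-1/67)) = 70*(174/67) = 12180/67 ≈ 181.79)
(J + 470110)/(380667 + 475502) = (12180/67 + 470110)/(380667 + 475502) = (31509550/67)/856169 = (31509550/67)*(1/856169) = 31509550/57363323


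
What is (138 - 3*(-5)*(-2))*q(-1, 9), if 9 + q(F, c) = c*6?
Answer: 4860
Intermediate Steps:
q(F, c) = -9 + 6*c (q(F, c) = -9 + c*6 = -9 + 6*c)
(138 - 3*(-5)*(-2))*q(-1, 9) = (138 - 3*(-5)*(-2))*(-9 + 6*9) = (138 + 15*(-2))*(-9 + 54) = (138 - 30)*45 = 108*45 = 4860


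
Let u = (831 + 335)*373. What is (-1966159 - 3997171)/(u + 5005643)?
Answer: -5963330/5440561 ≈ -1.0961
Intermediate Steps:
u = 434918 (u = 1166*373 = 434918)
(-1966159 - 3997171)/(u + 5005643) = (-1966159 - 3997171)/(434918 + 5005643) = -5963330/5440561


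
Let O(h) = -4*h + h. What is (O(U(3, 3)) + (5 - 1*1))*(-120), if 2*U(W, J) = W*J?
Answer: 1140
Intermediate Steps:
U(W, J) = J*W/2 (U(W, J) = (W*J)/2 = (J*W)/2 = J*W/2)
O(h) = -3*h
(O(U(3, 3)) + (5 - 1*1))*(-120) = (-3*3*3/2 + (5 - 1*1))*(-120) = (-3*9/2 + (5 - 1))*(-120) = (-27/2 + 4)*(-120) = -19/2*(-120) = 1140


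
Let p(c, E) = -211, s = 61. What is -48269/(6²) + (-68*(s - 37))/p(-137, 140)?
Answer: -10126007/7596 ≈ -1333.1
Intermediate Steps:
-48269/(6²) + (-68*(s - 37))/p(-137, 140) = -48269/(6²) - 68*(61 - 37)/(-211) = -48269/36 - 68*24*(-1/211) = -48269*1/36 - 1632*(-1/211) = -48269/36 + 1632/211 = -10126007/7596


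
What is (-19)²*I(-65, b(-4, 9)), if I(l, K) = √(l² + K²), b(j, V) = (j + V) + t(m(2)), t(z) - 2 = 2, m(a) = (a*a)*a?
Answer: 361*√4306 ≈ 23689.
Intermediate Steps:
m(a) = a³ (m(a) = a²*a = a³)
t(z) = 4 (t(z) = 2 + 2 = 4)
b(j, V) = 4 + V + j (b(j, V) = (j + V) + 4 = (V + j) + 4 = 4 + V + j)
I(l, K) = √(K² + l²)
(-19)²*I(-65, b(-4, 9)) = (-19)²*√((4 + 9 - 4)² + (-65)²) = 361*√(9² + 4225) = 361*√(81 + 4225) = 361*√4306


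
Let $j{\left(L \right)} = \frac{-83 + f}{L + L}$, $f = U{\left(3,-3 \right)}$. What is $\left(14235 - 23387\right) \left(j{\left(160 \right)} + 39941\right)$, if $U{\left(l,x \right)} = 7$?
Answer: $- \frac{1827689292}{5} \approx -3.6554 \cdot 10^{8}$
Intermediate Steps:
$f = 7$
$j{\left(L \right)} = - \frac{38}{L}$ ($j{\left(L \right)} = \frac{-83 + 7}{L + L} = - \frac{76}{2 L} = - 76 \frac{1}{2 L} = - \frac{38}{L}$)
$\left(14235 - 23387\right) \left(j{\left(160 \right)} + 39941\right) = \left(14235 - 23387\right) \left(- \frac{38}{160} + 39941\right) = - 9152 \left(\left(-38\right) \frac{1}{160} + 39941\right) = - 9152 \left(- \frac{19}{80} + 39941\right) = \left(-9152\right) \frac{3195261}{80} = - \frac{1827689292}{5}$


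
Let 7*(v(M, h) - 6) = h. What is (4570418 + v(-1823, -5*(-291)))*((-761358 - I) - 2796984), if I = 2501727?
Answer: -193888410995187/7 ≈ -2.7698e+13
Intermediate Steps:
v(M, h) = 6 + h/7
(4570418 + v(-1823, -5*(-291)))*((-761358 - I) - 2796984) = (4570418 + (6 + (-5*(-291))/7))*((-761358 - 1*2501727) - 2796984) = (4570418 + (6 + (1/7)*1455))*((-761358 - 2501727) - 2796984) = (4570418 + (6 + 1455/7))*(-3263085 - 2796984) = (4570418 + 1497/7)*(-6060069) = (31994423/7)*(-6060069) = -193888410995187/7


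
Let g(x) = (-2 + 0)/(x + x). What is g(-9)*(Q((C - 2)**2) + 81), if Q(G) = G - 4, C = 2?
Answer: 77/9 ≈ 8.5556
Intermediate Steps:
g(x) = -1/x (g(x) = -2*1/(2*x) = -1/x)
Q(G) = -4 + G
g(-9)*(Q((C - 2)**2) + 81) = (-1/(-9))*((-4 + (2 - 2)**2) + 81) = (-1*(-1/9))*((-4 + 0**2) + 81) = ((-4 + 0) + 81)/9 = (-4 + 81)/9 = (1/9)*77 = 77/9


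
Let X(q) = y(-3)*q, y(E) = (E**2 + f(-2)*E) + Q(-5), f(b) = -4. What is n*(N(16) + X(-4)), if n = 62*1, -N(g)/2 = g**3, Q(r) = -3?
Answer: -512368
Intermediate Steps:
N(g) = -2*g**3
y(E) = -3 + E**2 - 4*E (y(E) = (E**2 - 4*E) - 3 = -3 + E**2 - 4*E)
n = 62
X(q) = 18*q (X(q) = (-3 + (-3)**2 - 4*(-3))*q = (-3 + 9 + 12)*q = 18*q)
n*(N(16) + X(-4)) = 62*(-2*16**3 + 18*(-4)) = 62*(-2*4096 - 72) = 62*(-8192 - 72) = 62*(-8264) = -512368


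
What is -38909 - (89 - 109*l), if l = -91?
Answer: -48917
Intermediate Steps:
-38909 - (89 - 109*l) = -38909 - (89 - 109*(-91)) = -38909 - (89 + 9919) = -38909 - 1*10008 = -38909 - 10008 = -48917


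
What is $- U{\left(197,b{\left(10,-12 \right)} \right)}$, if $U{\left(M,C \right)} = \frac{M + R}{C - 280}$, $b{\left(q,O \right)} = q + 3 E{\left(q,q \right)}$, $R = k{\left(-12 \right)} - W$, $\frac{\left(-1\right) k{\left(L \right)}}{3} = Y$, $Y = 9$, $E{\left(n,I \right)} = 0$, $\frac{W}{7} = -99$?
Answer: $\frac{863}{270} \approx 3.1963$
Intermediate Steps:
$W = -693$ ($W = 7 \left(-99\right) = -693$)
$k{\left(L \right)} = -27$ ($k{\left(L \right)} = \left(-3\right) 9 = -27$)
$R = 666$ ($R = -27 - -693 = -27 + 693 = 666$)
$b{\left(q,O \right)} = q$ ($b{\left(q,O \right)} = q + 3 \cdot 0 = q + 0 = q$)
$U{\left(M,C \right)} = \frac{666 + M}{-280 + C}$ ($U{\left(M,C \right)} = \frac{M + 666}{C - 280} = \frac{666 + M}{-280 + C}$)
$- U{\left(197,b{\left(10,-12 \right)} \right)} = - \frac{666 + 197}{-280 + 10} = - \frac{863}{-270} = - \frac{\left(-1\right) 863}{270} = \left(-1\right) \left(- \frac{863}{270}\right) = \frac{863}{270}$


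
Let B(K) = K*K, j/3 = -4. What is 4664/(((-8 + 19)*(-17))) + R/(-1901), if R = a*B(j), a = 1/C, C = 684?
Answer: -15314524/614023 ≈ -24.941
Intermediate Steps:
j = -12 (j = 3*(-4) = -12)
B(K) = K**2
a = 1/684 ≈ 0.0014620
R = 4/19 (R = (1/684)*(-12)**2 = (1/684)*144 = 4/19 ≈ 0.21053)
4664/(((-8 + 19)*(-17))) + R/(-1901) = 4664/(((-8 + 19)*(-17))) + (4/19)/(-1901) = 4664/((11*(-17))) + (4/19)*(-1/1901) = 4664/(-187) - 4/36119 = 4664*(-1/187) - 4/36119 = -424/17 - 4/36119 = -15314524/614023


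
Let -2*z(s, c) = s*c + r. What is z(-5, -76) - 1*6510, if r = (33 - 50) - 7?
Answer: -6688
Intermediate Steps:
r = -24 (r = -17 - 7 = -24)
z(s, c) = 12 - c*s/2 (z(s, c) = -(s*c - 24)/2 = -(c*s - 24)/2 = -(-24 + c*s)/2 = 12 - c*s/2)
z(-5, -76) - 1*6510 = (12 - ½*(-76)*(-5)) - 1*6510 = (12 - 190) - 6510 = -178 - 6510 = -6688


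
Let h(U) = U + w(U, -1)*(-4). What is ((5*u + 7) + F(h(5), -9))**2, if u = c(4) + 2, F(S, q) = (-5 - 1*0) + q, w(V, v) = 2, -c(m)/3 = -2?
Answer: 1089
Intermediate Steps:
c(m) = 6 (c(m) = -3*(-2) = 6)
h(U) = -8 + U (h(U) = U + 2*(-4) = U - 8 = -8 + U)
F(S, q) = -5 + q (F(S, q) = (-5 + 0) + q = -5 + q)
u = 8 (u = 6 + 2 = 8)
((5*u + 7) + F(h(5), -9))**2 = ((5*8 + 7) + (-5 - 9))**2 = ((40 + 7) - 14)**2 = (47 - 14)**2 = 33**2 = 1089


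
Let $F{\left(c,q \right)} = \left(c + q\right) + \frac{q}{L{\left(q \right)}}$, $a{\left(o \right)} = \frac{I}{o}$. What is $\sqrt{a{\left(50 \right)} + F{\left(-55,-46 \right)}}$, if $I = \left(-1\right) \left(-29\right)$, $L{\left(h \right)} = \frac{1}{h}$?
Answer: $\frac{\sqrt{201558}}{10} \approx 44.895$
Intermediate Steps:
$I = 29$
$a{\left(o \right)} = \frac{29}{o}$
$F{\left(c,q \right)} = c + q + q^{2}$ ($F{\left(c,q \right)} = \left(c + q\right) + \frac{q}{\frac{1}{q}} = \left(c + q\right) + q q = \left(c + q\right) + q^{2} = c + q + q^{2}$)
$\sqrt{a{\left(50 \right)} + F{\left(-55,-46 \right)}} = \sqrt{\frac{29}{50} - \left(101 - 2116\right)} = \sqrt{29 \cdot \frac{1}{50} - -2015} = \sqrt{\frac{29}{50} + 2015} = \sqrt{\frac{100779}{50}} = \frac{\sqrt{201558}}{10}$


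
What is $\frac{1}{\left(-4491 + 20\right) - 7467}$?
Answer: $- \frac{1}{11938} \approx -8.3766 \cdot 10^{-5}$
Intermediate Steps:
$\frac{1}{\left(-4491 + 20\right) - 7467} = \frac{1}{-4471 - 7467} = \frac{1}{-11938} = - \frac{1}{11938}$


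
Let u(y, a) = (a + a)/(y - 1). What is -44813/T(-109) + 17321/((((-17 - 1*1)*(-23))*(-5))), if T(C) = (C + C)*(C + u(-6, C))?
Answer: -135362419/12296835 ≈ -11.008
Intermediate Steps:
u(y, a) = 2*a/(-1 + y) (u(y, a) = (2*a)/(-1 + y) = 2*a/(-1 + y))
T(C) = 10*C²/7 (T(C) = (C + C)*(C + 2*C/(-1 - 6)) = (2*C)*(C + 2*C/(-7)) = (2*C)*(C + 2*C*(-⅐)) = (2*C)*(C - 2*C/7) = (2*C)*(5*C/7) = 10*C²/7)
-44813/T(-109) + 17321/((((-17 - 1*1)*(-23))*(-5))) = -44813/((10/7)*(-109)²) + 17321/((((-17 - 1*1)*(-23))*(-5))) = -44813/((10/7)*11881) + 17321/((((-17 - 1)*(-23))*(-5))) = -44813/118810/7 + 17321/((-18*(-23)*(-5))) = -44813*7/118810 + 17321/((414*(-5))) = -313691/118810 + 17321/(-2070) = -313691/118810 + 17321*(-1/2070) = -313691/118810 - 17321/2070 = -135362419/12296835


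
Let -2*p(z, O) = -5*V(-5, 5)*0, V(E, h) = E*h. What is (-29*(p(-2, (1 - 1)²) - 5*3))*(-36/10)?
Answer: -1566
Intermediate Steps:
p(z, O) = 0 (p(z, O) = -(-(-25)*5)*0/2 = -(-5*(-25))*0/2 = -125*0/2 = -½*0 = 0)
(-29*(p(-2, (1 - 1)²) - 5*3))*(-36/10) = (-29*(0 - 5*3))*(-36/10) = (-29*(0 - 15))*(-36*⅒) = -29*(-15)*(-18/5) = 435*(-18/5) = -1566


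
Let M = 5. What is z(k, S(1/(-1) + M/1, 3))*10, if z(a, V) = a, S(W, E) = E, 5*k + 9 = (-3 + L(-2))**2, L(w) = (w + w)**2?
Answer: 320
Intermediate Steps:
L(w) = 4*w**2 (L(w) = (2*w)**2 = 4*w**2)
k = 32 (k = -9/5 + (-3 + 4*(-2)**2)**2/5 = -9/5 + (-3 + 4*4)**2/5 = -9/5 + (-3 + 16)**2/5 = -9/5 + (1/5)*13**2 = -9/5 + (1/5)*169 = -9/5 + 169/5 = 32)
z(k, S(1/(-1) + M/1, 3))*10 = 32*10 = 320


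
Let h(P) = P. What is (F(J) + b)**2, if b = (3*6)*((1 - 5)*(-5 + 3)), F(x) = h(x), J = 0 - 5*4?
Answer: 15376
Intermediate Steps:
J = -20 (J = 0 - 20 = -20)
F(x) = x
b = 144 (b = 18*(-4*(-2)) = 18*8 = 144)
(F(J) + b)**2 = (-20 + 144)**2 = 124**2 = 15376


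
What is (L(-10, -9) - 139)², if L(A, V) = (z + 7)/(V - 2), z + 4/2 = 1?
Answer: 2356225/121 ≈ 19473.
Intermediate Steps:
z = -1 (z = -2 + 1 = -1)
L(A, V) = 6/(-2 + V) (L(A, V) = (-1 + 7)/(V - 2) = 6/(-2 + V))
(L(-10, -9) - 139)² = (6/(-2 - 9) - 139)² = (6/(-11) - 139)² = (6*(-1/11) - 139)² = (-6/11 - 139)² = (-1535/11)² = 2356225/121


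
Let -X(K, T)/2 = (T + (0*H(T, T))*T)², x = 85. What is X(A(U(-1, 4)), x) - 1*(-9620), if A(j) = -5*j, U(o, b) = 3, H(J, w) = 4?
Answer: -4830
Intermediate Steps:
X(K, T) = -2*T² (X(K, T) = -2*(T + (0*4)*T)² = -2*(T + 0*T)² = -2*(T + 0)² = -2*T²)
X(A(U(-1, 4)), x) - 1*(-9620) = -2*85² - 1*(-9620) = -2*7225 + 9620 = -14450 + 9620 = -4830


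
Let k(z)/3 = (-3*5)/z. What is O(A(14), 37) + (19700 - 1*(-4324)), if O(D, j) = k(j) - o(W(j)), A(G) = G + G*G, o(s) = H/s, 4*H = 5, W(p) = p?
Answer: 96091/4 ≈ 24023.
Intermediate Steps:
H = 5/4 (H = (¼)*5 = 5/4 ≈ 1.2500)
k(z) = -45/z (k(z) = 3*((-3*5)/z) = 3*(-15/z) = -45/z)
o(s) = 5/(4*s)
A(G) = G + G²
O(D, j) = -185/(4*j) (O(D, j) = -45/j - 5/(4*j) = -185/(4*j))
O(A(14), 37) + (19700 - 1*(-4324)) = -185/4/37 + (19700 - 1*(-4324)) = -185/4*1/37 + (19700 + 4324) = -5/4 + 24024 = 96091/4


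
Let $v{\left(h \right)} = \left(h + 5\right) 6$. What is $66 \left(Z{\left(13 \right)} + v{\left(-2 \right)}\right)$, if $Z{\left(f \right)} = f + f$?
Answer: $2904$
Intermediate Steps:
$Z{\left(f \right)} = 2 f$
$v{\left(h \right)} = 30 + 6 h$ ($v{\left(h \right)} = \left(5 + h\right) 6 = 30 + 6 h$)
$66 \left(Z{\left(13 \right)} + v{\left(-2 \right)}\right) = 66 \left(2 \cdot 13 + \left(30 + 6 \left(-2\right)\right)\right) = 66 \left(26 + \left(30 - 12\right)\right) = 66 \left(26 + 18\right) = 66 \cdot 44 = 2904$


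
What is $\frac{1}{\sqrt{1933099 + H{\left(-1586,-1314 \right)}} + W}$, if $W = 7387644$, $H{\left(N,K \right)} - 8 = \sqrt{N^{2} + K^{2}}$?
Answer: $\frac{1}{7387644 + \sqrt{1933107 + 2 \sqrt{1060498}}} \approx 1.3534 \cdot 10^{-7}$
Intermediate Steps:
$H{\left(N,K \right)} = 8 + \sqrt{K^{2} + N^{2}}$ ($H{\left(N,K \right)} = 8 + \sqrt{N^{2} + K^{2}} = 8 + \sqrt{K^{2} + N^{2}}$)
$\frac{1}{\sqrt{1933099 + H{\left(-1586,-1314 \right)}} + W} = \frac{1}{\sqrt{1933099 + \left(8 + \sqrt{\left(-1314\right)^{2} + \left(-1586\right)^{2}}\right)} + 7387644} = \frac{1}{\sqrt{1933099 + \left(8 + \sqrt{1726596 + 2515396}\right)} + 7387644} = \frac{1}{\sqrt{1933099 + \left(8 + \sqrt{4241992}\right)} + 7387644} = \frac{1}{\sqrt{1933099 + \left(8 + 2 \sqrt{1060498}\right)} + 7387644} = \frac{1}{\sqrt{1933107 + 2 \sqrt{1060498}} + 7387644} = \frac{1}{7387644 + \sqrt{1933107 + 2 \sqrt{1060498}}}$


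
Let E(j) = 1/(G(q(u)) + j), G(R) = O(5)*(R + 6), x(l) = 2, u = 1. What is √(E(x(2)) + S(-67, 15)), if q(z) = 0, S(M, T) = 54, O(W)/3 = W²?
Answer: √2758217/226 ≈ 7.3486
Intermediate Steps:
O(W) = 3*W²
G(R) = 450 + 75*R (G(R) = (3*5²)*(R + 6) = (3*25)*(6 + R) = 75*(6 + R) = 450 + 75*R)
E(j) = 1/(450 + j) (E(j) = 1/((450 + 75*0) + j) = 1/((450 + 0) + j) = 1/(450 + j))
√(E(x(2)) + S(-67, 15)) = √(1/(450 + 2) + 54) = √(1/452 + 54) = √(24409/452) = √2758217/226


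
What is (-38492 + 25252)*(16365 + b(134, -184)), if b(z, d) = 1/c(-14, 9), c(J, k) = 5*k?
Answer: -1950056048/9 ≈ -2.1667e+8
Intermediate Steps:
b(z, d) = 1/45 (b(z, d) = 1/(5*9) = 1/45)
(-38492 + 25252)*(16365 + b(134, -184)) = (-38492 + 25252)*(16365 + 1/45) = -13240*736426/45 = -1950056048/9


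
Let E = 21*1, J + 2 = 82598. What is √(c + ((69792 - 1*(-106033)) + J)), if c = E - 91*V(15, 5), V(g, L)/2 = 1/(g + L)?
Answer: √25843290/10 ≈ 508.36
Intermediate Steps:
J = 82596 (J = -2 + 82598 = 82596)
V(g, L) = 2/(L + g) (V(g, L) = 2/(g + L) = 2/(L + g))
E = 21
c = 119/10 (c = 21 - 182/(5 + 15) = 21 - 182/20 = 21 - 91*⅒ = 21 - 91/10 = 119/10 ≈ 11.900)
√(c + ((69792 - 1*(-106033)) + J)) = √(119/10 + ((69792 - 1*(-106033)) + 82596)) = √(119/10 + ((69792 + 106033) + 82596)) = √(119/10 + (175825 + 82596)) = √(119/10 + 258421) = √(2584329/10) = √25843290/10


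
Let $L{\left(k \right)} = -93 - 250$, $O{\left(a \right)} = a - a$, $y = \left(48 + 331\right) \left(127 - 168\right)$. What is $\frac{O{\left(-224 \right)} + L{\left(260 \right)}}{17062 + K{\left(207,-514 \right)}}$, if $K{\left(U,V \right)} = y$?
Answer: $- \frac{343}{1523} \approx -0.22521$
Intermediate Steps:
$y = -15539$ ($y = 379 \left(-41\right) = -15539$)
$K{\left(U,V \right)} = -15539$
$O{\left(a \right)} = 0$
$L{\left(k \right)} = -343$
$\frac{O{\left(-224 \right)} + L{\left(260 \right)}}{17062 + K{\left(207,-514 \right)}} = \frac{0 - 343}{17062 - 15539} = - \frac{343}{1523}$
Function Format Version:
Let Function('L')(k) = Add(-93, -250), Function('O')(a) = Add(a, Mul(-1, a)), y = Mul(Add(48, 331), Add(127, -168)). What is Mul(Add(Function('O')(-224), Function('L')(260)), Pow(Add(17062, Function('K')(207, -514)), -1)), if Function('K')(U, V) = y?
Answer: Rational(-343, 1523) ≈ -0.22521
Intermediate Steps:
y = -15539 (y = Mul(379, -41) = -15539)
Function('K')(U, V) = -15539
Function('O')(a) = 0
Function('L')(k) = -343
Mul(Add(Function('O')(-224), Function('L')(260)), Pow(Add(17062, Function('K')(207, -514)), -1)) = Mul(Add(0, -343), Pow(Add(17062, -15539), -1)) = Mul(-343, Pow(1523, -1)) = Mul(-343, Rational(1, 1523)) = Rational(-343, 1523)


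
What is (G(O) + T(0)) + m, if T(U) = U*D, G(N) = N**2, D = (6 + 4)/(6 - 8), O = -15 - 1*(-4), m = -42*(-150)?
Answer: 6421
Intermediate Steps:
m = 6300
O = -11 (O = -15 + 4 = -11)
D = -5 (D = 10/(-2) = 10*(-1/2) = -5)
T(U) = -5*U (T(U) = U*(-5) = -5*U)
(G(O) + T(0)) + m = ((-11)**2 - 5*0) + 6300 = (121 + 0) + 6300 = 121 + 6300 = 6421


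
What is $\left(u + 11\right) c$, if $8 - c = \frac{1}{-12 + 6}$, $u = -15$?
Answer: $- \frac{98}{3} \approx -32.667$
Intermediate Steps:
$c = \frac{49}{6}$ ($c = 8 - \frac{1}{-12 + 6} = 8 - \frac{1}{-6} = 8 - - \frac{1}{6} = 8 + \frac{1}{6} = \frac{49}{6} \approx 8.1667$)
$\left(u + 11\right) c = \left(-15 + 11\right) \frac{49}{6} = \left(-4\right) \frac{49}{6} = - \frac{98}{3}$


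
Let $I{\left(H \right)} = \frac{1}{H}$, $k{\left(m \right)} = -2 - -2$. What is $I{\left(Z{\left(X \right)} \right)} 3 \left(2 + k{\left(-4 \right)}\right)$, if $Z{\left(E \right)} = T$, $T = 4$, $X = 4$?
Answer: $\frac{3}{2} \approx 1.5$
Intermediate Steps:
$k{\left(m \right)} = 0$ ($k{\left(m \right)} = -2 + 2 = 0$)
$Z{\left(E \right)} = 4$
$I{\left(Z{\left(X \right)} \right)} 3 \left(2 + k{\left(-4 \right)}\right) = \frac{3 \left(2 + 0\right)}{4} = \frac{3 \cdot 2}{4} = \frac{1}{4} \cdot 6 = \frac{3}{2}$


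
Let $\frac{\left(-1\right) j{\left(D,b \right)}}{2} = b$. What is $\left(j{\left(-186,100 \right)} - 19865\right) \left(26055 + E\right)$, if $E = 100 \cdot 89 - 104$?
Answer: $-699285315$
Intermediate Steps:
$E = 8796$ ($E = 8900 - 104 = 8796$)
$j{\left(D,b \right)} = - 2 b$
$\left(j{\left(-186,100 \right)} - 19865\right) \left(26055 + E\right) = \left(\left(-2\right) 100 - 19865\right) \left(26055 + 8796\right) = \left(-200 - 19865\right) 34851 = \left(-20065\right) 34851 = -699285315$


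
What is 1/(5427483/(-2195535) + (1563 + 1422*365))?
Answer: 731845/380991574924 ≈ 1.9209e-6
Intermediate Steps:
1/(5427483/(-2195535) + (1563 + 1422*365)) = 1/(5427483*(-1/2195535) + (1563 + 519030)) = 1/(-1809161/731845 + 520593) = 1/(380991574924/731845) = 731845/380991574924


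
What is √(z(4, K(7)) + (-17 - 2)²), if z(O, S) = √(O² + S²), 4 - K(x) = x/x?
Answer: √366 ≈ 19.131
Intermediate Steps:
K(x) = 3 (K(x) = 4 - x/x = 4 - 1*1 = 4 - 1 = 3)
√(z(4, K(7)) + (-17 - 2)²) = √(√(4² + 3²) + (-17 - 2)²) = √(√(16 + 9) + (-19)²) = √(√25 + 361) = √(5 + 361) = √366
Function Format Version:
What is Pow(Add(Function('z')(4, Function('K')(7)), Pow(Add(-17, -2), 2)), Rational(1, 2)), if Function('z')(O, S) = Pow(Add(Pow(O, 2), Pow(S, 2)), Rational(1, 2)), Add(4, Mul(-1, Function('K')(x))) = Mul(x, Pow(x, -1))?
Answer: Pow(366, Rational(1, 2)) ≈ 19.131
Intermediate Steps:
Function('K')(x) = 3 (Function('K')(x) = Add(4, Mul(-1, Mul(x, Pow(x, -1)))) = Add(4, Mul(-1, 1)) = Add(4, -1) = 3)
Pow(Add(Function('z')(4, Function('K')(7)), Pow(Add(-17, -2), 2)), Rational(1, 2)) = Pow(Add(Pow(Add(Pow(4, 2), Pow(3, 2)), Rational(1, 2)), Pow(Add(-17, -2), 2)), Rational(1, 2)) = Pow(Add(Pow(Add(16, 9), Rational(1, 2)), Pow(-19, 2)), Rational(1, 2)) = Pow(Add(Pow(25, Rational(1, 2)), 361), Rational(1, 2)) = Pow(Add(5, 361), Rational(1, 2)) = Pow(366, Rational(1, 2))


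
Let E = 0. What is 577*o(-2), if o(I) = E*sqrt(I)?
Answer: 0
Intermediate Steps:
o(I) = 0 (o(I) = 0*sqrt(I) = 0)
577*o(-2) = 577*0 = 0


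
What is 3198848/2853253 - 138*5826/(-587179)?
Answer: 4172277542756/1675370243287 ≈ 2.4904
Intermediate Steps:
3198848/2853253 - 138*5826/(-587179) = 3198848*(1/2853253) - 803988*(-1/587179) = 3198848/2853253 + 803988/587179 = 4172277542756/1675370243287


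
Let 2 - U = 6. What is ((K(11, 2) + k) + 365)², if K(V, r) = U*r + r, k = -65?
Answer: 86436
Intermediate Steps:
U = -4 (U = 2 - 1*6 = 2 - 6 = -4)
K(V, r) = -3*r (K(V, r) = -4*r + r = -3*r)
((K(11, 2) + k) + 365)² = ((-3*2 - 65) + 365)² = ((-6 - 65) + 365)² = (-71 + 365)² = 294² = 86436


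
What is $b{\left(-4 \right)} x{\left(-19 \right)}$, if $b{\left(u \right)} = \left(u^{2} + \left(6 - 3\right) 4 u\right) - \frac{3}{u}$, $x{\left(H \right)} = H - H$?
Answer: $0$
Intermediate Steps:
$x{\left(H \right)} = 0$
$b{\left(u \right)} = u^{2} - \frac{3}{u} + 12 u$ ($b{\left(u \right)} = \left(u^{2} + 3 \cdot 4 u\right) - \frac{3}{u} = \left(u^{2} + 12 u\right) - \frac{3}{u} = u^{2} - \frac{3}{u} + 12 u$)
$b{\left(-4 \right)} x{\left(-19 \right)} = \frac{-3 + \left(-4\right)^{2} \left(12 - 4\right)}{-4} \cdot 0 = - \frac{-3 + 16 \cdot 8}{4} \cdot 0 = - \frac{-3 + 128}{4} \cdot 0 = \left(- \frac{1}{4}\right) 125 \cdot 0 = \left(- \frac{125}{4}\right) 0 = 0$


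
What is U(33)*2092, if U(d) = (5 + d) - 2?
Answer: 75312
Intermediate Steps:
U(d) = 3 + d
U(33)*2092 = (3 + 33)*2092 = 36*2092 = 75312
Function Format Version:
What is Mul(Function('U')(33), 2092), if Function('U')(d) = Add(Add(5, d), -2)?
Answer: 75312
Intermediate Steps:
Function('U')(d) = Add(3, d)
Mul(Function('U')(33), 2092) = Mul(Add(3, 33), 2092) = Mul(36, 2092) = 75312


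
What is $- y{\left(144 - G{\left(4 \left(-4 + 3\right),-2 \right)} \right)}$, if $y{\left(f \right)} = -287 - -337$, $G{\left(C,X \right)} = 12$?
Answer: $-50$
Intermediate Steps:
$y{\left(f \right)} = 50$ ($y{\left(f \right)} = -287 + 337 = 50$)
$- y{\left(144 - G{\left(4 \left(-4 + 3\right),-2 \right)} \right)} = \left(-1\right) 50 = -50$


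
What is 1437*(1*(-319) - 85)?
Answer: -580548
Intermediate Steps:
1437*(1*(-319) - 85) = 1437*(-319 - 85) = 1437*(-404) = -580548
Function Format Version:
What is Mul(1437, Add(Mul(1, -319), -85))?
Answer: -580548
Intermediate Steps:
Mul(1437, Add(Mul(1, -319), -85)) = Mul(1437, Add(-319, -85)) = Mul(1437, -404) = -580548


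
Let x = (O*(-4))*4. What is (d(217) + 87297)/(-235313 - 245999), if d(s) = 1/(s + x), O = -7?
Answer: -14360357/79175824 ≈ -0.18137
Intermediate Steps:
x = 112 (x = -7*(-4)*4 = 28*4 = 112)
d(s) = 1/(112 + s) (d(s) = 1/(s + 112) = 1/(112 + s))
(d(217) + 87297)/(-235313 - 245999) = (1/(112 + 217) + 87297)/(-235313 - 245999) = (1/329 + 87297)/(-481312) = (1/329 + 87297)*(-1/481312) = (28720714/329)*(-1/481312) = -14360357/79175824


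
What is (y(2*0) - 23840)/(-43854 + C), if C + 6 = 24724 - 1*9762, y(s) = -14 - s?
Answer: 11927/14449 ≈ 0.82545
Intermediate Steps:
C = 14956 (C = -6 + (24724 - 1*9762) = -6 + (24724 - 9762) = -6 + 14962 = 14956)
(y(2*0) - 23840)/(-43854 + C) = ((-14 - 2*0) - 23840)/(-43854 + 14956) = ((-14 - 1*0) - 23840)/(-28898) = ((-14 + 0) - 23840)*(-1/28898) = (-14 - 23840)*(-1/28898) = -23854*(-1/28898) = 11927/14449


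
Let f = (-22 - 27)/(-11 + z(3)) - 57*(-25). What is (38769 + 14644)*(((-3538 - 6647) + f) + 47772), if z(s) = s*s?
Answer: 4170113149/2 ≈ 2.0851e+9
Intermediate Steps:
z(s) = s**2
f = 2899/2 (f = (-22 - 27)/(-11 + 3**2) - 57*(-25) = -49/(-11 + 9) + 1425 = -49/(-2) + 1425 = -49*(-1/2) + 1425 = 49/2 + 1425 = 2899/2 ≈ 1449.5)
(38769 + 14644)*(((-3538 - 6647) + f) + 47772) = (38769 + 14644)*(((-3538 - 6647) + 2899/2) + 47772) = 53413*((-10185 + 2899/2) + 47772) = 53413*(-17471/2 + 47772) = 53413*(78073/2) = 4170113149/2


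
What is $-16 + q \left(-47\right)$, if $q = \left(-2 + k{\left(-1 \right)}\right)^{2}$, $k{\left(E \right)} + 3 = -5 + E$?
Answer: $-5703$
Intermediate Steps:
$k{\left(E \right)} = -8 + E$ ($k{\left(E \right)} = -3 + \left(-5 + E\right) = -8 + E$)
$q = 121$ ($q = \left(-2 - 9\right)^{2} = \left(-11\right)^{2} = 121$)
$-16 + q \left(-47\right) = -16 + 121 \left(-47\right) = -16 - 5687 = -5703$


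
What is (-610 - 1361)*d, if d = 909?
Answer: -1791639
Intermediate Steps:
(-610 - 1361)*d = (-610 - 1361)*909 = -1971*909 = -1791639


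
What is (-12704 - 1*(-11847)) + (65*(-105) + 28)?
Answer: -7654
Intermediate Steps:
(-12704 - 1*(-11847)) + (65*(-105) + 28) = (-12704 + 11847) + (-6825 + 28) = -857 - 6797 = -7654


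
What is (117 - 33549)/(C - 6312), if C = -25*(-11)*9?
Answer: 11144/1279 ≈ 8.7131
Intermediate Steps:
C = 2475 (C = 275*9 = 2475)
(117 - 33549)/(C - 6312) = (117 - 33549)/(2475 - 6312) = -33432/(-3837) = -33432*(-1/3837) = 11144/1279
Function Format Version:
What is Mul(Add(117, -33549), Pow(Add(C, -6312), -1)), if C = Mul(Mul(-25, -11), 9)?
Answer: Rational(11144, 1279) ≈ 8.7131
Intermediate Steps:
C = 2475 (C = Mul(275, 9) = 2475)
Mul(Add(117, -33549), Pow(Add(C, -6312), -1)) = Mul(Add(117, -33549), Pow(Add(2475, -6312), -1)) = Mul(-33432, Pow(-3837, -1)) = Mul(-33432, Rational(-1, 3837)) = Rational(11144, 1279)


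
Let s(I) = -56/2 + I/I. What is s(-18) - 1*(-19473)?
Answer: 19446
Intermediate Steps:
s(I) = -27 (s(I) = -56*1/2 + 1 = -28 + 1 = -27)
s(-18) - 1*(-19473) = -27 - 1*(-19473) = -27 + 19473 = 19446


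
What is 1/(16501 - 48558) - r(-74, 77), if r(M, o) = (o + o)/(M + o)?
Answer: -4936781/96171 ≈ -51.333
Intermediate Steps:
r(M, o) = 2*o/(M + o) (r(M, o) = (2*o)/(M + o) = 2*o/(M + o))
1/(16501 - 48558) - r(-74, 77) = 1/(16501 - 48558) - 2*77/(-74 + 77) = 1/(-32057) - 2*77/3 = -1/32057 - 2*77/3 = -1/32057 - 1*154/3 = -1/32057 - 154/3 = -4936781/96171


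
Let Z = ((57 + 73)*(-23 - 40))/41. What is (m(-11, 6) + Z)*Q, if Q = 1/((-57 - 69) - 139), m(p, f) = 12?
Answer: 7698/10865 ≈ 0.70851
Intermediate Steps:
Z = -8190/41 (Z = (130*(-63))*(1/41) = -8190*1/41 = -8190/41 ≈ -199.76)
Q = -1/265 (Q = 1/(-126 - 139) = 1/(-265) = -1/265 ≈ -0.0037736)
(m(-11, 6) + Z)*Q = (12 - 8190/41)*(-1/265) = -7698/41*(-1/265) = 7698/10865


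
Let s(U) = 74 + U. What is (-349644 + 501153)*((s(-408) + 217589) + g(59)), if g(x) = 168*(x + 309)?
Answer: 42282980211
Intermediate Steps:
g(x) = 51912 + 168*x (g(x) = 168*(309 + x) = 51912 + 168*x)
(-349644 + 501153)*((s(-408) + 217589) + g(59)) = (-349644 + 501153)*(((74 - 408) + 217589) + (51912 + 168*59)) = 151509*((-334 + 217589) + (51912 + 9912)) = 151509*(217255 + 61824) = 151509*279079 = 42282980211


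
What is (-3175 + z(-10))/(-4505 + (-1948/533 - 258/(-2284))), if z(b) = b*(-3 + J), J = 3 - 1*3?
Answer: 1914317470/2744286289 ≈ 0.69757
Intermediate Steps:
J = 0 (J = 3 - 3 = 0)
z(b) = -3*b (z(b) = b*(-3 + 0) = b*(-3) = -3*b)
(-3175 + z(-10))/(-4505 + (-1948/533 - 258/(-2284))) = (-3175 - 3*(-10))/(-4505 + (-1948/533 - 258/(-2284))) = (-3175 + 30)/(-4505 + (-1948*1/533 - 258*(-1/2284))) = -3145/(-4505 + (-1948/533 + 129/1142)) = -3145/(-4505 - 2155859/608686) = -3145/(-2744286289/608686) = -3145*(-608686/2744286289) = 1914317470/2744286289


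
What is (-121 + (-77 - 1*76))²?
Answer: 75076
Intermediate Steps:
(-121 + (-77 - 1*76))² = (-121 + (-77 - 76))² = (-121 - 153)² = (-274)² = 75076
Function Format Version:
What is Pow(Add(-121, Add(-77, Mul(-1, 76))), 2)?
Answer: 75076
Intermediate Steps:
Pow(Add(-121, Add(-77, Mul(-1, 76))), 2) = Pow(Add(-121, Add(-77, -76)), 2) = Pow(Add(-121, -153), 2) = Pow(-274, 2) = 75076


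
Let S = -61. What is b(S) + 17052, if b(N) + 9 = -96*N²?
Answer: -340173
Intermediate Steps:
b(N) = -9 - 96*N²
b(S) + 17052 = (-9 - 96*(-61)²) + 17052 = (-9 - 96*3721) + 17052 = (-9 - 357216) + 17052 = -357225 + 17052 = -340173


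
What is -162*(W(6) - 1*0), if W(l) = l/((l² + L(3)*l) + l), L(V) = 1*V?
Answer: -81/5 ≈ -16.200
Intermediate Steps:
L(V) = V
W(l) = l/(l² + 4*l) (W(l) = l/((l² + 3*l) + l) = l/(l² + 4*l))
-162*(W(6) - 1*0) = -162*(1/(4 + 6) - 1*0) = -162*(1/10 + 0) = -162*(⅒ + 0) = -162*⅒ = -81/5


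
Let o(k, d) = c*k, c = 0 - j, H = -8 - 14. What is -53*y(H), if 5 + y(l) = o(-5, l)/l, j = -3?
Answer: 5035/22 ≈ 228.86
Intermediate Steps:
H = -22
c = 3 (c = 0 - 1*(-3) = 0 + 3 = 3)
o(k, d) = 3*k
y(l) = -5 - 15/l (y(l) = -5 + (3*(-5))/l = -5 - 15/l)
-53*y(H) = -53*(-5 - 15/(-22)) = -53*(-5 - 15*(-1/22)) = -53*(-5 + 15/22) = -53*(-95/22) = 5035/22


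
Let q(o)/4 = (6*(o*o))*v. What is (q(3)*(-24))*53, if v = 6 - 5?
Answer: -274752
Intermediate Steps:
v = 1
q(o) = 24*o² (q(o) = 4*((6*(o*o))*1) = 4*((6*o²)*1) = 4*(6*o²) = 24*o²)
(q(3)*(-24))*53 = ((24*3²)*(-24))*53 = ((24*9)*(-24))*53 = (216*(-24))*53 = -5184*53 = -274752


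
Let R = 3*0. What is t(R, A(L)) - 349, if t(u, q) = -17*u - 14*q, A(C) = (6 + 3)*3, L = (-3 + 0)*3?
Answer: -727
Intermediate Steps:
R = 0
L = -9 (L = -3*3 = -9)
A(C) = 27 (A(C) = 9*3 = 27)
t(R, A(L)) - 349 = (-17*0 - 14*27) - 349 = (0 - 378) - 349 = -378 - 349 = -727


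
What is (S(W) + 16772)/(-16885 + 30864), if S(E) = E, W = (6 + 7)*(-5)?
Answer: 16707/13979 ≈ 1.1952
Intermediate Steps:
W = -65 (W = 13*(-5) = -65)
(S(W) + 16772)/(-16885 + 30864) = (-65 + 16772)/(-16885 + 30864) = 16707/13979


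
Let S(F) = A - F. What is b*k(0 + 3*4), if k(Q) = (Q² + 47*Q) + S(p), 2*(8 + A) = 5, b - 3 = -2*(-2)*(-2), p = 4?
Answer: -6985/2 ≈ -3492.5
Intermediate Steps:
b = -5 (b = 3 - 2*(-2)*(-2) = 3 + 4*(-2) = 3 - 8 = -5)
A = -11/2 (A = -8 + (½)*5 = -8 + 5/2 = -11/2 ≈ -5.5000)
S(F) = -11/2 - F
k(Q) = -19/2 + Q² + 47*Q (k(Q) = (Q² + 47*Q) + (-11/2 - 1*4) = (Q² + 47*Q) + (-11/2 - 4) = (Q² + 47*Q) - 19/2 = -19/2 + Q² + 47*Q)
b*k(0 + 3*4) = -5*(-19/2 + (0 + 3*4)² + 47*(0 + 3*4)) = -5*(-19/2 + (0 + 12)² + 47*(0 + 12)) = -5*(-19/2 + 12² + 47*12) = -5*(-19/2 + 144 + 564) = -5*1397/2 = -6985/2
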